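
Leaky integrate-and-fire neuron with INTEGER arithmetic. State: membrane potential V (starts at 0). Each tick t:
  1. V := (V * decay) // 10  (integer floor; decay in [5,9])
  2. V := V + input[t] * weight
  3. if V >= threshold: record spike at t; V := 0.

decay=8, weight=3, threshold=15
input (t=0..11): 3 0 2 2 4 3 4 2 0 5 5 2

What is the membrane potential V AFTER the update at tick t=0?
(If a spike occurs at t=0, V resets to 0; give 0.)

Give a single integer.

Answer: 9

Derivation:
t=0: input=3 -> V=9
t=1: input=0 -> V=7
t=2: input=2 -> V=11
t=3: input=2 -> V=14
t=4: input=4 -> V=0 FIRE
t=5: input=3 -> V=9
t=6: input=4 -> V=0 FIRE
t=7: input=2 -> V=6
t=8: input=0 -> V=4
t=9: input=5 -> V=0 FIRE
t=10: input=5 -> V=0 FIRE
t=11: input=2 -> V=6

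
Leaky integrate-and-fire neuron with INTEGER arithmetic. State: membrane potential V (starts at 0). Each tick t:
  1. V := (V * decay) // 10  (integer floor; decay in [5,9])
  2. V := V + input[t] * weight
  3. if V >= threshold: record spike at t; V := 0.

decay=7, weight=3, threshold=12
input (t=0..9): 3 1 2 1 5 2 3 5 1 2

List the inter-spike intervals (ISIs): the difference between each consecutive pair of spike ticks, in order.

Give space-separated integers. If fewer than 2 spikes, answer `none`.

Answer: 2 2 1

Derivation:
t=0: input=3 -> V=9
t=1: input=1 -> V=9
t=2: input=2 -> V=0 FIRE
t=3: input=1 -> V=3
t=4: input=5 -> V=0 FIRE
t=5: input=2 -> V=6
t=6: input=3 -> V=0 FIRE
t=7: input=5 -> V=0 FIRE
t=8: input=1 -> V=3
t=9: input=2 -> V=8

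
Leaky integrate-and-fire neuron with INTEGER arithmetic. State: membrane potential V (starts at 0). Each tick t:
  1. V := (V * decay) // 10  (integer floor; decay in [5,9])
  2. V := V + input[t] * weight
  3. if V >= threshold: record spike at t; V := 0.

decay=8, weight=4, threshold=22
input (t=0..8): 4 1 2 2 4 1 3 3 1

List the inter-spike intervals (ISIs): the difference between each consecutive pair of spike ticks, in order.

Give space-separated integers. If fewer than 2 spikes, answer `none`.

Answer: 3

Derivation:
t=0: input=4 -> V=16
t=1: input=1 -> V=16
t=2: input=2 -> V=20
t=3: input=2 -> V=0 FIRE
t=4: input=4 -> V=16
t=5: input=1 -> V=16
t=6: input=3 -> V=0 FIRE
t=7: input=3 -> V=12
t=8: input=1 -> V=13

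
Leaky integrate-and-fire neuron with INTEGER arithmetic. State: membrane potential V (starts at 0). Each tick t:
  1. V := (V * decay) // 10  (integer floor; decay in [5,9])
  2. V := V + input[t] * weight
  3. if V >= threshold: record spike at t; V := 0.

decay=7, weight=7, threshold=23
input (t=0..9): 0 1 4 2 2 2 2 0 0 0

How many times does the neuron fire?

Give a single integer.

t=0: input=0 -> V=0
t=1: input=1 -> V=7
t=2: input=4 -> V=0 FIRE
t=3: input=2 -> V=14
t=4: input=2 -> V=0 FIRE
t=5: input=2 -> V=14
t=6: input=2 -> V=0 FIRE
t=7: input=0 -> V=0
t=8: input=0 -> V=0
t=9: input=0 -> V=0

Answer: 3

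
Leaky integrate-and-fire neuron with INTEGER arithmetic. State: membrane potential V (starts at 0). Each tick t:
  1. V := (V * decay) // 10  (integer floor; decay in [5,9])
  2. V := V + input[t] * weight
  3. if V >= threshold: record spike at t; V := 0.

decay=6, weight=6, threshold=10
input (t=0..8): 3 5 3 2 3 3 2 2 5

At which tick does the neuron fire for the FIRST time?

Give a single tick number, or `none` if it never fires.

Answer: 0

Derivation:
t=0: input=3 -> V=0 FIRE
t=1: input=5 -> V=0 FIRE
t=2: input=3 -> V=0 FIRE
t=3: input=2 -> V=0 FIRE
t=4: input=3 -> V=0 FIRE
t=5: input=3 -> V=0 FIRE
t=6: input=2 -> V=0 FIRE
t=7: input=2 -> V=0 FIRE
t=8: input=5 -> V=0 FIRE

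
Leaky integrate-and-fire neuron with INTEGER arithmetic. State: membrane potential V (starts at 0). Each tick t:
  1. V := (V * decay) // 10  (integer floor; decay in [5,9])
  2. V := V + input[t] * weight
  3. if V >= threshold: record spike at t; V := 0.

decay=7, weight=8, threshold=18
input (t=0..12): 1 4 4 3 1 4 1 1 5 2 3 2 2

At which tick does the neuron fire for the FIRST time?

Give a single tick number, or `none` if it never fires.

Answer: 1

Derivation:
t=0: input=1 -> V=8
t=1: input=4 -> V=0 FIRE
t=2: input=4 -> V=0 FIRE
t=3: input=3 -> V=0 FIRE
t=4: input=1 -> V=8
t=5: input=4 -> V=0 FIRE
t=6: input=1 -> V=8
t=7: input=1 -> V=13
t=8: input=5 -> V=0 FIRE
t=9: input=2 -> V=16
t=10: input=3 -> V=0 FIRE
t=11: input=2 -> V=16
t=12: input=2 -> V=0 FIRE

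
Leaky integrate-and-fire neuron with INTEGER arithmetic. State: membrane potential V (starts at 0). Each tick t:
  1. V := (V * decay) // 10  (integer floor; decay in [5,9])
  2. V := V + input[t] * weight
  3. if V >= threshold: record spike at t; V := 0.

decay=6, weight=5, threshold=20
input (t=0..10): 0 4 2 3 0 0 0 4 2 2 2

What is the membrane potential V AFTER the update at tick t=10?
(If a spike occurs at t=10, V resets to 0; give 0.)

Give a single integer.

Answer: 19

Derivation:
t=0: input=0 -> V=0
t=1: input=4 -> V=0 FIRE
t=2: input=2 -> V=10
t=3: input=3 -> V=0 FIRE
t=4: input=0 -> V=0
t=5: input=0 -> V=0
t=6: input=0 -> V=0
t=7: input=4 -> V=0 FIRE
t=8: input=2 -> V=10
t=9: input=2 -> V=16
t=10: input=2 -> V=19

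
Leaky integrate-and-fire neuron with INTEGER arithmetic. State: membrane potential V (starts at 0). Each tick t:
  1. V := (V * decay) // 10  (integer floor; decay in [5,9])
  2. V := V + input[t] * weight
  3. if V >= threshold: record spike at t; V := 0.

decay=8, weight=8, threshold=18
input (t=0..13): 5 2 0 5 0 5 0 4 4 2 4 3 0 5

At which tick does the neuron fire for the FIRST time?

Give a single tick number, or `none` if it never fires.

Answer: 0

Derivation:
t=0: input=5 -> V=0 FIRE
t=1: input=2 -> V=16
t=2: input=0 -> V=12
t=3: input=5 -> V=0 FIRE
t=4: input=0 -> V=0
t=5: input=5 -> V=0 FIRE
t=6: input=0 -> V=0
t=7: input=4 -> V=0 FIRE
t=8: input=4 -> V=0 FIRE
t=9: input=2 -> V=16
t=10: input=4 -> V=0 FIRE
t=11: input=3 -> V=0 FIRE
t=12: input=0 -> V=0
t=13: input=5 -> V=0 FIRE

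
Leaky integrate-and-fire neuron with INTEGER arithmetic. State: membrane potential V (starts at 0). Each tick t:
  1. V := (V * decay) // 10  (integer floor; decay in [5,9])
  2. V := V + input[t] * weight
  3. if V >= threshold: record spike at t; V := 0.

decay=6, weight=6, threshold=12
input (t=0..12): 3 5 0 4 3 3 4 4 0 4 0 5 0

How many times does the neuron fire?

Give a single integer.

t=0: input=3 -> V=0 FIRE
t=1: input=5 -> V=0 FIRE
t=2: input=0 -> V=0
t=3: input=4 -> V=0 FIRE
t=4: input=3 -> V=0 FIRE
t=5: input=3 -> V=0 FIRE
t=6: input=4 -> V=0 FIRE
t=7: input=4 -> V=0 FIRE
t=8: input=0 -> V=0
t=9: input=4 -> V=0 FIRE
t=10: input=0 -> V=0
t=11: input=5 -> V=0 FIRE
t=12: input=0 -> V=0

Answer: 9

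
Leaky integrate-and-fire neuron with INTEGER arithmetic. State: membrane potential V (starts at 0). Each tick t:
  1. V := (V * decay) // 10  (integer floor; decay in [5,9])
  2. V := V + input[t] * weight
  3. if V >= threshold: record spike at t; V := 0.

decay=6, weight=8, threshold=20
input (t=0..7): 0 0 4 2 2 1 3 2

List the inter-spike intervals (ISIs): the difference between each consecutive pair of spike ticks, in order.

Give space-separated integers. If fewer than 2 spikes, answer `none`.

Answer: 2 2

Derivation:
t=0: input=0 -> V=0
t=1: input=0 -> V=0
t=2: input=4 -> V=0 FIRE
t=3: input=2 -> V=16
t=4: input=2 -> V=0 FIRE
t=5: input=1 -> V=8
t=6: input=3 -> V=0 FIRE
t=7: input=2 -> V=16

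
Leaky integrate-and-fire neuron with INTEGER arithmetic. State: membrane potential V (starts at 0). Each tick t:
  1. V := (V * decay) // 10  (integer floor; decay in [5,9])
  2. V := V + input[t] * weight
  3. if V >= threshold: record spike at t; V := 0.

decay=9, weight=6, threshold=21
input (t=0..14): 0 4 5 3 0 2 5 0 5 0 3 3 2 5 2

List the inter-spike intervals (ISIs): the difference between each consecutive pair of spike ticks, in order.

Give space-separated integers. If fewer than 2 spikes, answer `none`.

Answer: 1 3 1 2 3 2

Derivation:
t=0: input=0 -> V=0
t=1: input=4 -> V=0 FIRE
t=2: input=5 -> V=0 FIRE
t=3: input=3 -> V=18
t=4: input=0 -> V=16
t=5: input=2 -> V=0 FIRE
t=6: input=5 -> V=0 FIRE
t=7: input=0 -> V=0
t=8: input=5 -> V=0 FIRE
t=9: input=0 -> V=0
t=10: input=3 -> V=18
t=11: input=3 -> V=0 FIRE
t=12: input=2 -> V=12
t=13: input=5 -> V=0 FIRE
t=14: input=2 -> V=12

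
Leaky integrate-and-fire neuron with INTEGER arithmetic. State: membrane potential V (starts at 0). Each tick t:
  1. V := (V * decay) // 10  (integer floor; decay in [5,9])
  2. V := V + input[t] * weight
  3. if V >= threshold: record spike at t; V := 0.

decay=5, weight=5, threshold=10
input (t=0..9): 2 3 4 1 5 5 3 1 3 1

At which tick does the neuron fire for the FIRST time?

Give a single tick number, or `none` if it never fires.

t=0: input=2 -> V=0 FIRE
t=1: input=3 -> V=0 FIRE
t=2: input=4 -> V=0 FIRE
t=3: input=1 -> V=5
t=4: input=5 -> V=0 FIRE
t=5: input=5 -> V=0 FIRE
t=6: input=3 -> V=0 FIRE
t=7: input=1 -> V=5
t=8: input=3 -> V=0 FIRE
t=9: input=1 -> V=5

Answer: 0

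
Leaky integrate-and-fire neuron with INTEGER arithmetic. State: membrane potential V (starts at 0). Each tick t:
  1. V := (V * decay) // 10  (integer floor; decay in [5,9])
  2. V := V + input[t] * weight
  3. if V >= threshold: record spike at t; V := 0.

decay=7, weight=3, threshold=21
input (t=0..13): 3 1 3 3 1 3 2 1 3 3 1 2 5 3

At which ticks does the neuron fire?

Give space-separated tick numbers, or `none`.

t=0: input=3 -> V=9
t=1: input=1 -> V=9
t=2: input=3 -> V=15
t=3: input=3 -> V=19
t=4: input=1 -> V=16
t=5: input=3 -> V=20
t=6: input=2 -> V=20
t=7: input=1 -> V=17
t=8: input=3 -> V=20
t=9: input=3 -> V=0 FIRE
t=10: input=1 -> V=3
t=11: input=2 -> V=8
t=12: input=5 -> V=20
t=13: input=3 -> V=0 FIRE

Answer: 9 13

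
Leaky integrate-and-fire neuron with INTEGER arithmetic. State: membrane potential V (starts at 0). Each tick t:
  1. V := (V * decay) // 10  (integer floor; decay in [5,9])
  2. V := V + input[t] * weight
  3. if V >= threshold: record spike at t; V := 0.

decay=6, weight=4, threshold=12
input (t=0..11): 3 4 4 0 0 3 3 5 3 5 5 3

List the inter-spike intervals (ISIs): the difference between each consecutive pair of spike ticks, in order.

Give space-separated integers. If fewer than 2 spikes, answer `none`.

Answer: 1 1 3 1 1 1 1 1 1

Derivation:
t=0: input=3 -> V=0 FIRE
t=1: input=4 -> V=0 FIRE
t=2: input=4 -> V=0 FIRE
t=3: input=0 -> V=0
t=4: input=0 -> V=0
t=5: input=3 -> V=0 FIRE
t=6: input=3 -> V=0 FIRE
t=7: input=5 -> V=0 FIRE
t=8: input=3 -> V=0 FIRE
t=9: input=5 -> V=0 FIRE
t=10: input=5 -> V=0 FIRE
t=11: input=3 -> V=0 FIRE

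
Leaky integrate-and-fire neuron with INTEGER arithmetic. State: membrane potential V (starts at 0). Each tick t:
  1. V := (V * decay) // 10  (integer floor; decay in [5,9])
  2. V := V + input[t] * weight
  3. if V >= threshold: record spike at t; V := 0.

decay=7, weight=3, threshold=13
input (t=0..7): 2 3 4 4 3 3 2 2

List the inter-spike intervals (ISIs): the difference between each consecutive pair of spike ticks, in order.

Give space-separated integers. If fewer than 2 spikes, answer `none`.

Answer: 2 2

Derivation:
t=0: input=2 -> V=6
t=1: input=3 -> V=0 FIRE
t=2: input=4 -> V=12
t=3: input=4 -> V=0 FIRE
t=4: input=3 -> V=9
t=5: input=3 -> V=0 FIRE
t=6: input=2 -> V=6
t=7: input=2 -> V=10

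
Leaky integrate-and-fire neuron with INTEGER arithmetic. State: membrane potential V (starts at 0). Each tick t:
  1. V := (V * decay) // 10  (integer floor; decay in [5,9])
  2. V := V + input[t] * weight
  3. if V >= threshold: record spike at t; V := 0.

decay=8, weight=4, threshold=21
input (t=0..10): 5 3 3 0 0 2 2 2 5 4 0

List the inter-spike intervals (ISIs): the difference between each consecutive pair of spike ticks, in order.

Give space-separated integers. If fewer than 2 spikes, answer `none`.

Answer: 6 2

Derivation:
t=0: input=5 -> V=20
t=1: input=3 -> V=0 FIRE
t=2: input=3 -> V=12
t=3: input=0 -> V=9
t=4: input=0 -> V=7
t=5: input=2 -> V=13
t=6: input=2 -> V=18
t=7: input=2 -> V=0 FIRE
t=8: input=5 -> V=20
t=9: input=4 -> V=0 FIRE
t=10: input=0 -> V=0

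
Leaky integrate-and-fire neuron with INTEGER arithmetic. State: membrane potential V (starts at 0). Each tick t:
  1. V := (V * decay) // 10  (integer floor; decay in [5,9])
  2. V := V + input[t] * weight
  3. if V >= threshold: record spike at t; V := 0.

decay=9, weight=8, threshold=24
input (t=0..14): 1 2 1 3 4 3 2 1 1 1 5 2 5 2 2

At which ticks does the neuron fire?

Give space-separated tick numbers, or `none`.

t=0: input=1 -> V=8
t=1: input=2 -> V=23
t=2: input=1 -> V=0 FIRE
t=3: input=3 -> V=0 FIRE
t=4: input=4 -> V=0 FIRE
t=5: input=3 -> V=0 FIRE
t=6: input=2 -> V=16
t=7: input=1 -> V=22
t=8: input=1 -> V=0 FIRE
t=9: input=1 -> V=8
t=10: input=5 -> V=0 FIRE
t=11: input=2 -> V=16
t=12: input=5 -> V=0 FIRE
t=13: input=2 -> V=16
t=14: input=2 -> V=0 FIRE

Answer: 2 3 4 5 8 10 12 14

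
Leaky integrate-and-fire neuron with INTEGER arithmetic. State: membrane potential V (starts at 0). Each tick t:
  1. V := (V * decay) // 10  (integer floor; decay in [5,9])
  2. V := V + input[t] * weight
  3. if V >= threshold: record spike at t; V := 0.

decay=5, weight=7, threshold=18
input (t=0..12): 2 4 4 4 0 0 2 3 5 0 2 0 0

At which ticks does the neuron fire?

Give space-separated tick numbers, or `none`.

Answer: 1 2 3 7 8

Derivation:
t=0: input=2 -> V=14
t=1: input=4 -> V=0 FIRE
t=2: input=4 -> V=0 FIRE
t=3: input=4 -> V=0 FIRE
t=4: input=0 -> V=0
t=5: input=0 -> V=0
t=6: input=2 -> V=14
t=7: input=3 -> V=0 FIRE
t=8: input=5 -> V=0 FIRE
t=9: input=0 -> V=0
t=10: input=2 -> V=14
t=11: input=0 -> V=7
t=12: input=0 -> V=3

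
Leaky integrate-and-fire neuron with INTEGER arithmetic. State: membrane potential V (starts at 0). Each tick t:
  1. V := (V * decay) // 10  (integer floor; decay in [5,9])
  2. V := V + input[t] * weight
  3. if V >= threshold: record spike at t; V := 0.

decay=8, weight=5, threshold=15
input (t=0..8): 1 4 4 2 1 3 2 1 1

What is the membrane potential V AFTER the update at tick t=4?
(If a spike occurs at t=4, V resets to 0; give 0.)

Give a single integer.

t=0: input=1 -> V=5
t=1: input=4 -> V=0 FIRE
t=2: input=4 -> V=0 FIRE
t=3: input=2 -> V=10
t=4: input=1 -> V=13
t=5: input=3 -> V=0 FIRE
t=6: input=2 -> V=10
t=7: input=1 -> V=13
t=8: input=1 -> V=0 FIRE

Answer: 13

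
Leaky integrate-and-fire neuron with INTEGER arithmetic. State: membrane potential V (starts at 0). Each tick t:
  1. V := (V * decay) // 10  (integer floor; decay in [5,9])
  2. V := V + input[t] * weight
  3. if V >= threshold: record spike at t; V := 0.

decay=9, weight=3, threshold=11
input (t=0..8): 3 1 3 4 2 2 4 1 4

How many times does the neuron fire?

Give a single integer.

Answer: 5

Derivation:
t=0: input=3 -> V=9
t=1: input=1 -> V=0 FIRE
t=2: input=3 -> V=9
t=3: input=4 -> V=0 FIRE
t=4: input=2 -> V=6
t=5: input=2 -> V=0 FIRE
t=6: input=4 -> V=0 FIRE
t=7: input=1 -> V=3
t=8: input=4 -> V=0 FIRE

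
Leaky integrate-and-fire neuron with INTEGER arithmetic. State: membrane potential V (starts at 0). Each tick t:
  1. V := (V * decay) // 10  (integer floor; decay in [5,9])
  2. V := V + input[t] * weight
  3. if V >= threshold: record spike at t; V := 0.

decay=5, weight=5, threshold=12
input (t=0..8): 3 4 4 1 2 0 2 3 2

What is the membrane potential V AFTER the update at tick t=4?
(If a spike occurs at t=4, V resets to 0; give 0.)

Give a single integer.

t=0: input=3 -> V=0 FIRE
t=1: input=4 -> V=0 FIRE
t=2: input=4 -> V=0 FIRE
t=3: input=1 -> V=5
t=4: input=2 -> V=0 FIRE
t=5: input=0 -> V=0
t=6: input=2 -> V=10
t=7: input=3 -> V=0 FIRE
t=8: input=2 -> V=10

Answer: 0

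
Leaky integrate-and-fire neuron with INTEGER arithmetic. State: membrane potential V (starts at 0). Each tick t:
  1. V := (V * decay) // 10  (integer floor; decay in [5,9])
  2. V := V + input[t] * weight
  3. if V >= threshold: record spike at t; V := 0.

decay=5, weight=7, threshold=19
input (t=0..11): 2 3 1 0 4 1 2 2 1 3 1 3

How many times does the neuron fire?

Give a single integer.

Answer: 5

Derivation:
t=0: input=2 -> V=14
t=1: input=3 -> V=0 FIRE
t=2: input=1 -> V=7
t=3: input=0 -> V=3
t=4: input=4 -> V=0 FIRE
t=5: input=1 -> V=7
t=6: input=2 -> V=17
t=7: input=2 -> V=0 FIRE
t=8: input=1 -> V=7
t=9: input=3 -> V=0 FIRE
t=10: input=1 -> V=7
t=11: input=3 -> V=0 FIRE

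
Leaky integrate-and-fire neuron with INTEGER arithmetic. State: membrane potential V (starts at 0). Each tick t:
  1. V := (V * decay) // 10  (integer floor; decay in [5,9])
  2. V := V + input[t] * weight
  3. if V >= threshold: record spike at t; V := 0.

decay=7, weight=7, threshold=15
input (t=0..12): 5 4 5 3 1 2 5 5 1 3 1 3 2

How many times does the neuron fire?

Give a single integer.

Answer: 9

Derivation:
t=0: input=5 -> V=0 FIRE
t=1: input=4 -> V=0 FIRE
t=2: input=5 -> V=0 FIRE
t=3: input=3 -> V=0 FIRE
t=4: input=1 -> V=7
t=5: input=2 -> V=0 FIRE
t=6: input=5 -> V=0 FIRE
t=7: input=5 -> V=0 FIRE
t=8: input=1 -> V=7
t=9: input=3 -> V=0 FIRE
t=10: input=1 -> V=7
t=11: input=3 -> V=0 FIRE
t=12: input=2 -> V=14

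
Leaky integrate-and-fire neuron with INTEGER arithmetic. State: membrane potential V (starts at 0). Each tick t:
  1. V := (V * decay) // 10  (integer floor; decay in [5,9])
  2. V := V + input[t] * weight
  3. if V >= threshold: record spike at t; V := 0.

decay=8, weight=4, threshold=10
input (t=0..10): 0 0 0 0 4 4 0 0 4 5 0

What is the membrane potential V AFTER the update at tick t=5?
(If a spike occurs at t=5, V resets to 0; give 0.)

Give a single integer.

Answer: 0

Derivation:
t=0: input=0 -> V=0
t=1: input=0 -> V=0
t=2: input=0 -> V=0
t=3: input=0 -> V=0
t=4: input=4 -> V=0 FIRE
t=5: input=4 -> V=0 FIRE
t=6: input=0 -> V=0
t=7: input=0 -> V=0
t=8: input=4 -> V=0 FIRE
t=9: input=5 -> V=0 FIRE
t=10: input=0 -> V=0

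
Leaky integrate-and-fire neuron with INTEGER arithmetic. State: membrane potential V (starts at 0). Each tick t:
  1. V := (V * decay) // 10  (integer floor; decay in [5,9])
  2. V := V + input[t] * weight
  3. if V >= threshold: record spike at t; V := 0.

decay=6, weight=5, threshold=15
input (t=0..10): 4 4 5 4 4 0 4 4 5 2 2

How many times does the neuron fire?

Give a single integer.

t=0: input=4 -> V=0 FIRE
t=1: input=4 -> V=0 FIRE
t=2: input=5 -> V=0 FIRE
t=3: input=4 -> V=0 FIRE
t=4: input=4 -> V=0 FIRE
t=5: input=0 -> V=0
t=6: input=4 -> V=0 FIRE
t=7: input=4 -> V=0 FIRE
t=8: input=5 -> V=0 FIRE
t=9: input=2 -> V=10
t=10: input=2 -> V=0 FIRE

Answer: 9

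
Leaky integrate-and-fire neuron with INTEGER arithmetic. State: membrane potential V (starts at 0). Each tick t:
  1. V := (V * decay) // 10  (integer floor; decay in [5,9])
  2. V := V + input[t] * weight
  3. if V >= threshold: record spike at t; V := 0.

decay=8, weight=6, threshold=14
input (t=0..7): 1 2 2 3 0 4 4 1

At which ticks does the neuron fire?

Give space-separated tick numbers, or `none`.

Answer: 1 3 5 6

Derivation:
t=0: input=1 -> V=6
t=1: input=2 -> V=0 FIRE
t=2: input=2 -> V=12
t=3: input=3 -> V=0 FIRE
t=4: input=0 -> V=0
t=5: input=4 -> V=0 FIRE
t=6: input=4 -> V=0 FIRE
t=7: input=1 -> V=6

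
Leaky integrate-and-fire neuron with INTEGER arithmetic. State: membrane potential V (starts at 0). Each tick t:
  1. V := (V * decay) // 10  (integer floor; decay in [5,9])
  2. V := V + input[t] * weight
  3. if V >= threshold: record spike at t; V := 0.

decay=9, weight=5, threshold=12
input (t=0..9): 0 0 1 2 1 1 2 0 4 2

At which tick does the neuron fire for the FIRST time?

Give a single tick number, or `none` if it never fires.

t=0: input=0 -> V=0
t=1: input=0 -> V=0
t=2: input=1 -> V=5
t=3: input=2 -> V=0 FIRE
t=4: input=1 -> V=5
t=5: input=1 -> V=9
t=6: input=2 -> V=0 FIRE
t=7: input=0 -> V=0
t=8: input=4 -> V=0 FIRE
t=9: input=2 -> V=10

Answer: 3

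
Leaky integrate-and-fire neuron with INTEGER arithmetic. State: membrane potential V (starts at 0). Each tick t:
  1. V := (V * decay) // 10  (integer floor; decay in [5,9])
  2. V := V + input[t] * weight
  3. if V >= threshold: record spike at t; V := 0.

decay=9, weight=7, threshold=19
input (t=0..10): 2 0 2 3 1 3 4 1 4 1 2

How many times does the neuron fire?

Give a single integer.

t=0: input=2 -> V=14
t=1: input=0 -> V=12
t=2: input=2 -> V=0 FIRE
t=3: input=3 -> V=0 FIRE
t=4: input=1 -> V=7
t=5: input=3 -> V=0 FIRE
t=6: input=4 -> V=0 FIRE
t=7: input=1 -> V=7
t=8: input=4 -> V=0 FIRE
t=9: input=1 -> V=7
t=10: input=2 -> V=0 FIRE

Answer: 6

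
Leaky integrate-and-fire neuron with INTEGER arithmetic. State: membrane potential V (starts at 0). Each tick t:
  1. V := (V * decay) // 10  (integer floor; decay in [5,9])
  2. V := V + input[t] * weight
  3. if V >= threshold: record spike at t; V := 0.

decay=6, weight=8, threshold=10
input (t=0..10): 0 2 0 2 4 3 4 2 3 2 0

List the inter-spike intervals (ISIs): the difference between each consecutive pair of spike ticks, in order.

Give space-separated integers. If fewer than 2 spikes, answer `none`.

Answer: 2 1 1 1 1 1 1

Derivation:
t=0: input=0 -> V=0
t=1: input=2 -> V=0 FIRE
t=2: input=0 -> V=0
t=3: input=2 -> V=0 FIRE
t=4: input=4 -> V=0 FIRE
t=5: input=3 -> V=0 FIRE
t=6: input=4 -> V=0 FIRE
t=7: input=2 -> V=0 FIRE
t=8: input=3 -> V=0 FIRE
t=9: input=2 -> V=0 FIRE
t=10: input=0 -> V=0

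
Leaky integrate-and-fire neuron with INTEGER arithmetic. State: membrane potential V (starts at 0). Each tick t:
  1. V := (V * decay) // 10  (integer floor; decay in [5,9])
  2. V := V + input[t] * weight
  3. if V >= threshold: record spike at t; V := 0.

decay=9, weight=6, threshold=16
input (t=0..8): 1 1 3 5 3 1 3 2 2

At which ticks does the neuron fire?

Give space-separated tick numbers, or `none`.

t=0: input=1 -> V=6
t=1: input=1 -> V=11
t=2: input=3 -> V=0 FIRE
t=3: input=5 -> V=0 FIRE
t=4: input=3 -> V=0 FIRE
t=5: input=1 -> V=6
t=6: input=3 -> V=0 FIRE
t=7: input=2 -> V=12
t=8: input=2 -> V=0 FIRE

Answer: 2 3 4 6 8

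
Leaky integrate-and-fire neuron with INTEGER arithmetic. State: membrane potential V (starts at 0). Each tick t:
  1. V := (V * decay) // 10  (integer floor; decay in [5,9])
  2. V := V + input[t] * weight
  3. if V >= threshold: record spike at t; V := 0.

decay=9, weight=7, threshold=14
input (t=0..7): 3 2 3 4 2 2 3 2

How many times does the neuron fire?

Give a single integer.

Answer: 8

Derivation:
t=0: input=3 -> V=0 FIRE
t=1: input=2 -> V=0 FIRE
t=2: input=3 -> V=0 FIRE
t=3: input=4 -> V=0 FIRE
t=4: input=2 -> V=0 FIRE
t=5: input=2 -> V=0 FIRE
t=6: input=3 -> V=0 FIRE
t=7: input=2 -> V=0 FIRE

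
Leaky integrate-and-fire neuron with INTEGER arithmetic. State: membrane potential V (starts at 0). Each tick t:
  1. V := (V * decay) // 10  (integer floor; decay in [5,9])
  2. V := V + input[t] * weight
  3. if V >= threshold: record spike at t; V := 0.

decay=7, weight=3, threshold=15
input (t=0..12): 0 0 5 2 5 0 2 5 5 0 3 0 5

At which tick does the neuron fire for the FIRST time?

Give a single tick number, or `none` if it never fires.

t=0: input=0 -> V=0
t=1: input=0 -> V=0
t=2: input=5 -> V=0 FIRE
t=3: input=2 -> V=6
t=4: input=5 -> V=0 FIRE
t=5: input=0 -> V=0
t=6: input=2 -> V=6
t=7: input=5 -> V=0 FIRE
t=8: input=5 -> V=0 FIRE
t=9: input=0 -> V=0
t=10: input=3 -> V=9
t=11: input=0 -> V=6
t=12: input=5 -> V=0 FIRE

Answer: 2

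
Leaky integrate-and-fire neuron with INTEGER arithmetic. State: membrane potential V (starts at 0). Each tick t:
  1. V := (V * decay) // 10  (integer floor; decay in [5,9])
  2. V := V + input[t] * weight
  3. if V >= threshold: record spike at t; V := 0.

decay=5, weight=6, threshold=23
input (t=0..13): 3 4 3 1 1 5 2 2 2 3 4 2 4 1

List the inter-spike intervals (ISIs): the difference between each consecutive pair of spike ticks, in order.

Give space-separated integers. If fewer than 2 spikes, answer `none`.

Answer: 4 4 1 2

Derivation:
t=0: input=3 -> V=18
t=1: input=4 -> V=0 FIRE
t=2: input=3 -> V=18
t=3: input=1 -> V=15
t=4: input=1 -> V=13
t=5: input=5 -> V=0 FIRE
t=6: input=2 -> V=12
t=7: input=2 -> V=18
t=8: input=2 -> V=21
t=9: input=3 -> V=0 FIRE
t=10: input=4 -> V=0 FIRE
t=11: input=2 -> V=12
t=12: input=4 -> V=0 FIRE
t=13: input=1 -> V=6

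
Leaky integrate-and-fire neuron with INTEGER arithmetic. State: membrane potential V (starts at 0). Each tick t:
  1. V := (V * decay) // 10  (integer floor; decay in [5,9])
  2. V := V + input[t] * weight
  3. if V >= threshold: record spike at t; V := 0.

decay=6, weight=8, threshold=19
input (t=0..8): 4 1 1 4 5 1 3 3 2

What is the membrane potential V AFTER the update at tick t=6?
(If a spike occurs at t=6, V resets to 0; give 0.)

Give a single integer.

Answer: 0

Derivation:
t=0: input=4 -> V=0 FIRE
t=1: input=1 -> V=8
t=2: input=1 -> V=12
t=3: input=4 -> V=0 FIRE
t=4: input=5 -> V=0 FIRE
t=5: input=1 -> V=8
t=6: input=3 -> V=0 FIRE
t=7: input=3 -> V=0 FIRE
t=8: input=2 -> V=16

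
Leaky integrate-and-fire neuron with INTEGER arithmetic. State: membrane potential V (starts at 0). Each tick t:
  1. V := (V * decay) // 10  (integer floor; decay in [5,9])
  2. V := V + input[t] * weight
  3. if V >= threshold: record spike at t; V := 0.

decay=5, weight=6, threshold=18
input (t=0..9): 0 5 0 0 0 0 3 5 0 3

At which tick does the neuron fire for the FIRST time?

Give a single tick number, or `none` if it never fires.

t=0: input=0 -> V=0
t=1: input=5 -> V=0 FIRE
t=2: input=0 -> V=0
t=3: input=0 -> V=0
t=4: input=0 -> V=0
t=5: input=0 -> V=0
t=6: input=3 -> V=0 FIRE
t=7: input=5 -> V=0 FIRE
t=8: input=0 -> V=0
t=9: input=3 -> V=0 FIRE

Answer: 1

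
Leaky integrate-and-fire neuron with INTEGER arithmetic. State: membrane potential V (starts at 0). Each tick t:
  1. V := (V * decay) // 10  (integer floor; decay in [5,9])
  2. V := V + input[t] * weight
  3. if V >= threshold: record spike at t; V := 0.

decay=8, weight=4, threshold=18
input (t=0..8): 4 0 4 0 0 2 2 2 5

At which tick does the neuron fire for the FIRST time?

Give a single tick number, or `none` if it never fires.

Answer: 2

Derivation:
t=0: input=4 -> V=16
t=1: input=0 -> V=12
t=2: input=4 -> V=0 FIRE
t=3: input=0 -> V=0
t=4: input=0 -> V=0
t=5: input=2 -> V=8
t=6: input=2 -> V=14
t=7: input=2 -> V=0 FIRE
t=8: input=5 -> V=0 FIRE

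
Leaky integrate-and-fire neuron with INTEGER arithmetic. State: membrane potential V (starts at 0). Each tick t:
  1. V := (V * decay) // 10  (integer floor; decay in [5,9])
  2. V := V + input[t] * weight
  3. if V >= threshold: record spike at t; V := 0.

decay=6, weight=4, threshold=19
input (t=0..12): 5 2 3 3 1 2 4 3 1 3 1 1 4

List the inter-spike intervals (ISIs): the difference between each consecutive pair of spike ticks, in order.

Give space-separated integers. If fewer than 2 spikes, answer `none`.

Answer: 3 3 6

Derivation:
t=0: input=5 -> V=0 FIRE
t=1: input=2 -> V=8
t=2: input=3 -> V=16
t=3: input=3 -> V=0 FIRE
t=4: input=1 -> V=4
t=5: input=2 -> V=10
t=6: input=4 -> V=0 FIRE
t=7: input=3 -> V=12
t=8: input=1 -> V=11
t=9: input=3 -> V=18
t=10: input=1 -> V=14
t=11: input=1 -> V=12
t=12: input=4 -> V=0 FIRE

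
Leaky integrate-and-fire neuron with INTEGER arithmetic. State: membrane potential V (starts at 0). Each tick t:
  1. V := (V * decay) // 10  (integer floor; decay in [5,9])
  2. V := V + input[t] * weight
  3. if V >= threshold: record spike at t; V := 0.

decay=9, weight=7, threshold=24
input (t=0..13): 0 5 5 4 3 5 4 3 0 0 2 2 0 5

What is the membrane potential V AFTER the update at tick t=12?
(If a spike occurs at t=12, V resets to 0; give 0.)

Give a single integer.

t=0: input=0 -> V=0
t=1: input=5 -> V=0 FIRE
t=2: input=5 -> V=0 FIRE
t=3: input=4 -> V=0 FIRE
t=4: input=3 -> V=21
t=5: input=5 -> V=0 FIRE
t=6: input=4 -> V=0 FIRE
t=7: input=3 -> V=21
t=8: input=0 -> V=18
t=9: input=0 -> V=16
t=10: input=2 -> V=0 FIRE
t=11: input=2 -> V=14
t=12: input=0 -> V=12
t=13: input=5 -> V=0 FIRE

Answer: 12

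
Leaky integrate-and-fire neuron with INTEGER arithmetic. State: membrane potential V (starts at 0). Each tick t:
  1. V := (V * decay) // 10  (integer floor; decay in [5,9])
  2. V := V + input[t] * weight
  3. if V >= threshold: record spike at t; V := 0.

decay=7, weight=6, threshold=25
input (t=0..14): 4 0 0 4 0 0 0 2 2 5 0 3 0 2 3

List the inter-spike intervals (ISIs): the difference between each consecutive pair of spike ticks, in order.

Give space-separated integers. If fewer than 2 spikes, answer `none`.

Answer: 6 5

Derivation:
t=0: input=4 -> V=24
t=1: input=0 -> V=16
t=2: input=0 -> V=11
t=3: input=4 -> V=0 FIRE
t=4: input=0 -> V=0
t=5: input=0 -> V=0
t=6: input=0 -> V=0
t=7: input=2 -> V=12
t=8: input=2 -> V=20
t=9: input=5 -> V=0 FIRE
t=10: input=0 -> V=0
t=11: input=3 -> V=18
t=12: input=0 -> V=12
t=13: input=2 -> V=20
t=14: input=3 -> V=0 FIRE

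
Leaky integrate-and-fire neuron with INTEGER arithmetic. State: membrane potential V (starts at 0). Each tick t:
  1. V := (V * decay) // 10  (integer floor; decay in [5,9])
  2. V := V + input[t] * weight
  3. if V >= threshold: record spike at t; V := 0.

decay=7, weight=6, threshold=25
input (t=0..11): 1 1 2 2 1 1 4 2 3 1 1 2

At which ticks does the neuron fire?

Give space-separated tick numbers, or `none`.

Answer: 3 6 8

Derivation:
t=0: input=1 -> V=6
t=1: input=1 -> V=10
t=2: input=2 -> V=19
t=3: input=2 -> V=0 FIRE
t=4: input=1 -> V=6
t=5: input=1 -> V=10
t=6: input=4 -> V=0 FIRE
t=7: input=2 -> V=12
t=8: input=3 -> V=0 FIRE
t=9: input=1 -> V=6
t=10: input=1 -> V=10
t=11: input=2 -> V=19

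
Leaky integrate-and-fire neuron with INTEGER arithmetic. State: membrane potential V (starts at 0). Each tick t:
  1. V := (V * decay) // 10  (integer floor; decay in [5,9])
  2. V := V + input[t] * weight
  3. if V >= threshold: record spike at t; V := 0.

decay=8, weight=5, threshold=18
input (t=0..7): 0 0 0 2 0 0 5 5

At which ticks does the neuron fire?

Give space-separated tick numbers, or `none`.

Answer: 6 7

Derivation:
t=0: input=0 -> V=0
t=1: input=0 -> V=0
t=2: input=0 -> V=0
t=3: input=2 -> V=10
t=4: input=0 -> V=8
t=5: input=0 -> V=6
t=6: input=5 -> V=0 FIRE
t=7: input=5 -> V=0 FIRE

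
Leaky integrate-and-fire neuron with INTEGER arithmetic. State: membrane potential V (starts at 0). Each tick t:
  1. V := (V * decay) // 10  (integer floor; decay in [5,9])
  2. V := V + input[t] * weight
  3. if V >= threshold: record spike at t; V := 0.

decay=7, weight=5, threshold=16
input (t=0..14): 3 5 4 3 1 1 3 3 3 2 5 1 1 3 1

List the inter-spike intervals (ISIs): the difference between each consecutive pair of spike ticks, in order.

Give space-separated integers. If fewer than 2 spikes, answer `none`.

Answer: 1 4 2 2 3

Derivation:
t=0: input=3 -> V=15
t=1: input=5 -> V=0 FIRE
t=2: input=4 -> V=0 FIRE
t=3: input=3 -> V=15
t=4: input=1 -> V=15
t=5: input=1 -> V=15
t=6: input=3 -> V=0 FIRE
t=7: input=3 -> V=15
t=8: input=3 -> V=0 FIRE
t=9: input=2 -> V=10
t=10: input=5 -> V=0 FIRE
t=11: input=1 -> V=5
t=12: input=1 -> V=8
t=13: input=3 -> V=0 FIRE
t=14: input=1 -> V=5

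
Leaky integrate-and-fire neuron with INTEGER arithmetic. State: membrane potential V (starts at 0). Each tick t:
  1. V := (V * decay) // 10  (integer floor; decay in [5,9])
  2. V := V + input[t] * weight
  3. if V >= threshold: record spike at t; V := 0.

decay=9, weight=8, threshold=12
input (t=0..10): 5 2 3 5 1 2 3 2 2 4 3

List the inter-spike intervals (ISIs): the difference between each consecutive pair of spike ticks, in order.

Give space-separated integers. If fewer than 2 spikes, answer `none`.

Answer: 1 1 1 2 1 1 1 1 1

Derivation:
t=0: input=5 -> V=0 FIRE
t=1: input=2 -> V=0 FIRE
t=2: input=3 -> V=0 FIRE
t=3: input=5 -> V=0 FIRE
t=4: input=1 -> V=8
t=5: input=2 -> V=0 FIRE
t=6: input=3 -> V=0 FIRE
t=7: input=2 -> V=0 FIRE
t=8: input=2 -> V=0 FIRE
t=9: input=4 -> V=0 FIRE
t=10: input=3 -> V=0 FIRE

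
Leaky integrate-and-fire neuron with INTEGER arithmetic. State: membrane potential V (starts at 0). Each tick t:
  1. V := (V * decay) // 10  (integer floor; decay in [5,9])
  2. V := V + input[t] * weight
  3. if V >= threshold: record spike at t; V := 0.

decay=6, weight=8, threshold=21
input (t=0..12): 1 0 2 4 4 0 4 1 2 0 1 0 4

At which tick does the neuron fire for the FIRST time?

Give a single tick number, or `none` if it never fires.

Answer: 3

Derivation:
t=0: input=1 -> V=8
t=1: input=0 -> V=4
t=2: input=2 -> V=18
t=3: input=4 -> V=0 FIRE
t=4: input=4 -> V=0 FIRE
t=5: input=0 -> V=0
t=6: input=4 -> V=0 FIRE
t=7: input=1 -> V=8
t=8: input=2 -> V=20
t=9: input=0 -> V=12
t=10: input=1 -> V=15
t=11: input=0 -> V=9
t=12: input=4 -> V=0 FIRE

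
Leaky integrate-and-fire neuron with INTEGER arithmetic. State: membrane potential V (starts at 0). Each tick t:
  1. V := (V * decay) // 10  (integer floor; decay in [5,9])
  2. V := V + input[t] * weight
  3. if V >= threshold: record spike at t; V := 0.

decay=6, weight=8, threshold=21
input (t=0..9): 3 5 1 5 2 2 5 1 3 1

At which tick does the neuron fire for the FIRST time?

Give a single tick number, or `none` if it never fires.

Answer: 0

Derivation:
t=0: input=3 -> V=0 FIRE
t=1: input=5 -> V=0 FIRE
t=2: input=1 -> V=8
t=3: input=5 -> V=0 FIRE
t=4: input=2 -> V=16
t=5: input=2 -> V=0 FIRE
t=6: input=5 -> V=0 FIRE
t=7: input=1 -> V=8
t=8: input=3 -> V=0 FIRE
t=9: input=1 -> V=8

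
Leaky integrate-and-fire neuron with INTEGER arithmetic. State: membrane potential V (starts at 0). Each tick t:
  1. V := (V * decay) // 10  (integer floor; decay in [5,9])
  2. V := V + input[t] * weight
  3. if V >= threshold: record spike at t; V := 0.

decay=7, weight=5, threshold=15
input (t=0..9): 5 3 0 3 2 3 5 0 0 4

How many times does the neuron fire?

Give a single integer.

Answer: 6

Derivation:
t=0: input=5 -> V=0 FIRE
t=1: input=3 -> V=0 FIRE
t=2: input=0 -> V=0
t=3: input=3 -> V=0 FIRE
t=4: input=2 -> V=10
t=5: input=3 -> V=0 FIRE
t=6: input=5 -> V=0 FIRE
t=7: input=0 -> V=0
t=8: input=0 -> V=0
t=9: input=4 -> V=0 FIRE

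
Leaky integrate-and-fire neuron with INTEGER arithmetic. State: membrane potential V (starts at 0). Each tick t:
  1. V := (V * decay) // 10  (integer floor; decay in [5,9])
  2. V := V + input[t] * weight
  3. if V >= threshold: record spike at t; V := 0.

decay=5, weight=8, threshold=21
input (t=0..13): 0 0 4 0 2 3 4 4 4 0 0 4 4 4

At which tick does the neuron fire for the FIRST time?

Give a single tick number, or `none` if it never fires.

t=0: input=0 -> V=0
t=1: input=0 -> V=0
t=2: input=4 -> V=0 FIRE
t=3: input=0 -> V=0
t=4: input=2 -> V=16
t=5: input=3 -> V=0 FIRE
t=6: input=4 -> V=0 FIRE
t=7: input=4 -> V=0 FIRE
t=8: input=4 -> V=0 FIRE
t=9: input=0 -> V=0
t=10: input=0 -> V=0
t=11: input=4 -> V=0 FIRE
t=12: input=4 -> V=0 FIRE
t=13: input=4 -> V=0 FIRE

Answer: 2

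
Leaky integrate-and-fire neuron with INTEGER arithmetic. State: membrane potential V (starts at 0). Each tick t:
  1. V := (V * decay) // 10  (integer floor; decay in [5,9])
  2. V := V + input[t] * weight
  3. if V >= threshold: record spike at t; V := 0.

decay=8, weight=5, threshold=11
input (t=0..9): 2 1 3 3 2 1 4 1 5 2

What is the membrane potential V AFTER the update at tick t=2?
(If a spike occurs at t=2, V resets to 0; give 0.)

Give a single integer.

t=0: input=2 -> V=10
t=1: input=1 -> V=0 FIRE
t=2: input=3 -> V=0 FIRE
t=3: input=3 -> V=0 FIRE
t=4: input=2 -> V=10
t=5: input=1 -> V=0 FIRE
t=6: input=4 -> V=0 FIRE
t=7: input=1 -> V=5
t=8: input=5 -> V=0 FIRE
t=9: input=2 -> V=10

Answer: 0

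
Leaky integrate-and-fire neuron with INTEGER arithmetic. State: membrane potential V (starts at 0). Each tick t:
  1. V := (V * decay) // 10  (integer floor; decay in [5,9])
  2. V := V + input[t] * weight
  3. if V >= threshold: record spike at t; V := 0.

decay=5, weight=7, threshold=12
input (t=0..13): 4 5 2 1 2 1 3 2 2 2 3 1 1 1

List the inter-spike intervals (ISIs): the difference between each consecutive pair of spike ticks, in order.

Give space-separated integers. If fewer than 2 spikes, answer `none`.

Answer: 1 1 2 2 1 1 1 1 3

Derivation:
t=0: input=4 -> V=0 FIRE
t=1: input=5 -> V=0 FIRE
t=2: input=2 -> V=0 FIRE
t=3: input=1 -> V=7
t=4: input=2 -> V=0 FIRE
t=5: input=1 -> V=7
t=6: input=3 -> V=0 FIRE
t=7: input=2 -> V=0 FIRE
t=8: input=2 -> V=0 FIRE
t=9: input=2 -> V=0 FIRE
t=10: input=3 -> V=0 FIRE
t=11: input=1 -> V=7
t=12: input=1 -> V=10
t=13: input=1 -> V=0 FIRE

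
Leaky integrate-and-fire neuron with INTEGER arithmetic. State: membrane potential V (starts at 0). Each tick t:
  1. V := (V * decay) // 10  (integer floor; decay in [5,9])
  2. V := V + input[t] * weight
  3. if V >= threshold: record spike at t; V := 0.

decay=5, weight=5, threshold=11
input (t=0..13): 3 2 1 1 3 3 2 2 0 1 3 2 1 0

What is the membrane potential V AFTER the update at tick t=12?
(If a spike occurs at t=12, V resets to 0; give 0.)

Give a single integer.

t=0: input=3 -> V=0 FIRE
t=1: input=2 -> V=10
t=2: input=1 -> V=10
t=3: input=1 -> V=10
t=4: input=3 -> V=0 FIRE
t=5: input=3 -> V=0 FIRE
t=6: input=2 -> V=10
t=7: input=2 -> V=0 FIRE
t=8: input=0 -> V=0
t=9: input=1 -> V=5
t=10: input=3 -> V=0 FIRE
t=11: input=2 -> V=10
t=12: input=1 -> V=10
t=13: input=0 -> V=5

Answer: 10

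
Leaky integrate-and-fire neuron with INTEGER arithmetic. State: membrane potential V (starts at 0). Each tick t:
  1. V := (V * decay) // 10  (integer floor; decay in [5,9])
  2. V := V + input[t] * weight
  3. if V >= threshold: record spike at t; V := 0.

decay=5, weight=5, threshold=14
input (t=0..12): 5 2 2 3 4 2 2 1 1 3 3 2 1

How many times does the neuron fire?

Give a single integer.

t=0: input=5 -> V=0 FIRE
t=1: input=2 -> V=10
t=2: input=2 -> V=0 FIRE
t=3: input=3 -> V=0 FIRE
t=4: input=4 -> V=0 FIRE
t=5: input=2 -> V=10
t=6: input=2 -> V=0 FIRE
t=7: input=1 -> V=5
t=8: input=1 -> V=7
t=9: input=3 -> V=0 FIRE
t=10: input=3 -> V=0 FIRE
t=11: input=2 -> V=10
t=12: input=1 -> V=10

Answer: 7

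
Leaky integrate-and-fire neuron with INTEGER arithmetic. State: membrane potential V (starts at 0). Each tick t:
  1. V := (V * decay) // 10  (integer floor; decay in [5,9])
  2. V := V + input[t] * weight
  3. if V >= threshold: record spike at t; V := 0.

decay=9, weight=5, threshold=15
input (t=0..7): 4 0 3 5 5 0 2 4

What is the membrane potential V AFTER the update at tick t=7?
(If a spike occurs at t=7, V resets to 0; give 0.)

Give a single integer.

Answer: 0

Derivation:
t=0: input=4 -> V=0 FIRE
t=1: input=0 -> V=0
t=2: input=3 -> V=0 FIRE
t=3: input=5 -> V=0 FIRE
t=4: input=5 -> V=0 FIRE
t=5: input=0 -> V=0
t=6: input=2 -> V=10
t=7: input=4 -> V=0 FIRE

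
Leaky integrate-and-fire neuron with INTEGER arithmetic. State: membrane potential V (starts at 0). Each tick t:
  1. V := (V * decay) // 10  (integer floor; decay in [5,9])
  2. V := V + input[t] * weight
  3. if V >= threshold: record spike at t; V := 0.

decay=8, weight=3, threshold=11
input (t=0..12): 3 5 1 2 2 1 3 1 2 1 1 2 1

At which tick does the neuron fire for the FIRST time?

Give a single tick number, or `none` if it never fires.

Answer: 1

Derivation:
t=0: input=3 -> V=9
t=1: input=5 -> V=0 FIRE
t=2: input=1 -> V=3
t=3: input=2 -> V=8
t=4: input=2 -> V=0 FIRE
t=5: input=1 -> V=3
t=6: input=3 -> V=0 FIRE
t=7: input=1 -> V=3
t=8: input=2 -> V=8
t=9: input=1 -> V=9
t=10: input=1 -> V=10
t=11: input=2 -> V=0 FIRE
t=12: input=1 -> V=3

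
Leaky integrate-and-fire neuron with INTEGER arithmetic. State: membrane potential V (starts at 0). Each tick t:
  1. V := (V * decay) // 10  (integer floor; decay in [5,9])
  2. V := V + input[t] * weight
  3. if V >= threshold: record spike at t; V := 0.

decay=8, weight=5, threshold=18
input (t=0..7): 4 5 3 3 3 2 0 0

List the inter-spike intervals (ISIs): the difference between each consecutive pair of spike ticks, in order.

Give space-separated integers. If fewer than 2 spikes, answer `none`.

t=0: input=4 -> V=0 FIRE
t=1: input=5 -> V=0 FIRE
t=2: input=3 -> V=15
t=3: input=3 -> V=0 FIRE
t=4: input=3 -> V=15
t=5: input=2 -> V=0 FIRE
t=6: input=0 -> V=0
t=7: input=0 -> V=0

Answer: 1 2 2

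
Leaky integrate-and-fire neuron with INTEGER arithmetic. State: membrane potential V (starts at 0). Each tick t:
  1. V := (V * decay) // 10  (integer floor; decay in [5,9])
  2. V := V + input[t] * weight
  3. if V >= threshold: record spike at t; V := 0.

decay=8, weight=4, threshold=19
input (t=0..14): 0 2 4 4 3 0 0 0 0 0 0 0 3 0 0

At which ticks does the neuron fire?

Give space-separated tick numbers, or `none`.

Answer: 2 4

Derivation:
t=0: input=0 -> V=0
t=1: input=2 -> V=8
t=2: input=4 -> V=0 FIRE
t=3: input=4 -> V=16
t=4: input=3 -> V=0 FIRE
t=5: input=0 -> V=0
t=6: input=0 -> V=0
t=7: input=0 -> V=0
t=8: input=0 -> V=0
t=9: input=0 -> V=0
t=10: input=0 -> V=0
t=11: input=0 -> V=0
t=12: input=3 -> V=12
t=13: input=0 -> V=9
t=14: input=0 -> V=7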